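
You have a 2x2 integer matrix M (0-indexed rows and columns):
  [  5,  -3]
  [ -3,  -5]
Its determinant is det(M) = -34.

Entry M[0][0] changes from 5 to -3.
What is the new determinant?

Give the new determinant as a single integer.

Answer: 6

Derivation:
det is linear in row 0: changing M[0][0] by delta changes det by delta * cofactor(0,0).
Cofactor C_00 = (-1)^(0+0) * minor(0,0) = -5
Entry delta = -3 - 5 = -8
Det delta = -8 * -5 = 40
New det = -34 + 40 = 6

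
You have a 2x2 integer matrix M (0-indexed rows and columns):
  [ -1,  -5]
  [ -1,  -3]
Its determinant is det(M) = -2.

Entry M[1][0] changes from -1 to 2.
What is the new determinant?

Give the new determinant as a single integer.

Answer: 13

Derivation:
det is linear in row 1: changing M[1][0] by delta changes det by delta * cofactor(1,0).
Cofactor C_10 = (-1)^(1+0) * minor(1,0) = 5
Entry delta = 2 - -1 = 3
Det delta = 3 * 5 = 15
New det = -2 + 15 = 13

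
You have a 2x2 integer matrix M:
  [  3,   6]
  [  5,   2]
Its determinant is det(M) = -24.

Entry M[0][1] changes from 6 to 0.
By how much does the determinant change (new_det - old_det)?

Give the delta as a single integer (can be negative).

Cofactor C_01 = -5
Entry delta = 0 - 6 = -6
Det delta = entry_delta * cofactor = -6 * -5 = 30

Answer: 30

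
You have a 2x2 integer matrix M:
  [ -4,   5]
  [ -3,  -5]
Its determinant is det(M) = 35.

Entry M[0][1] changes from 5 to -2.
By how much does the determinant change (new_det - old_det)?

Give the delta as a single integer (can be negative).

Answer: -21

Derivation:
Cofactor C_01 = 3
Entry delta = -2 - 5 = -7
Det delta = entry_delta * cofactor = -7 * 3 = -21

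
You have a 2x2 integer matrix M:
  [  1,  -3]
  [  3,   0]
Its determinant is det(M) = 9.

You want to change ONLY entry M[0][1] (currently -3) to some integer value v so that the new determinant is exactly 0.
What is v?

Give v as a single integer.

Answer: 0

Derivation:
det is linear in entry M[0][1]: det = old_det + (v - -3) * C_01
Cofactor C_01 = -3
Want det = 0: 9 + (v - -3) * -3 = 0
  (v - -3) = -9 / -3 = 3
  v = -3 + (3) = 0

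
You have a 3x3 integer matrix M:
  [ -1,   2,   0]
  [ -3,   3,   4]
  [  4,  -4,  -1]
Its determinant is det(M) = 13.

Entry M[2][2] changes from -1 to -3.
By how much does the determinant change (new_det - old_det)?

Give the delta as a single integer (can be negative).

Answer: -6

Derivation:
Cofactor C_22 = 3
Entry delta = -3 - -1 = -2
Det delta = entry_delta * cofactor = -2 * 3 = -6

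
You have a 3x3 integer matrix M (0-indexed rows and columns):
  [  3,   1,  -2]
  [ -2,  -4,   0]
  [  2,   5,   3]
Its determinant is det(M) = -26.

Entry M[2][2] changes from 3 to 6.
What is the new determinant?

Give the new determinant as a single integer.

Answer: -56

Derivation:
det is linear in row 2: changing M[2][2] by delta changes det by delta * cofactor(2,2).
Cofactor C_22 = (-1)^(2+2) * minor(2,2) = -10
Entry delta = 6 - 3 = 3
Det delta = 3 * -10 = -30
New det = -26 + -30 = -56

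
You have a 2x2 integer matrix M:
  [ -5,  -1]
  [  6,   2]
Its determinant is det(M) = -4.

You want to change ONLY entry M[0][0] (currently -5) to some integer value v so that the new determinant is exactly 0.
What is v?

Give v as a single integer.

Answer: -3

Derivation:
det is linear in entry M[0][0]: det = old_det + (v - -5) * C_00
Cofactor C_00 = 2
Want det = 0: -4 + (v - -5) * 2 = 0
  (v - -5) = 4 / 2 = 2
  v = -5 + (2) = -3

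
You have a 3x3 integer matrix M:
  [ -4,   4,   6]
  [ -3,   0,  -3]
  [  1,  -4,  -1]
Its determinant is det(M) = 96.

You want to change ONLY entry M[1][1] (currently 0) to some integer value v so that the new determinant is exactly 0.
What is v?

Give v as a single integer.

det is linear in entry M[1][1]: det = old_det + (v - 0) * C_11
Cofactor C_11 = -2
Want det = 0: 96 + (v - 0) * -2 = 0
  (v - 0) = -96 / -2 = 48
  v = 0 + (48) = 48

Answer: 48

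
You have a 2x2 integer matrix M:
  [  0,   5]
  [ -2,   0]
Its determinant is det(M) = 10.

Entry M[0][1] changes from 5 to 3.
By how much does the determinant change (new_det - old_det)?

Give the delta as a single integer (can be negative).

Answer: -4

Derivation:
Cofactor C_01 = 2
Entry delta = 3 - 5 = -2
Det delta = entry_delta * cofactor = -2 * 2 = -4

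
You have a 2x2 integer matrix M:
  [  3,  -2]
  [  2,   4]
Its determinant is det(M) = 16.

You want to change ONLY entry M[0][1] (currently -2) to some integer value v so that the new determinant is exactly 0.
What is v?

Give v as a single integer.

Answer: 6

Derivation:
det is linear in entry M[0][1]: det = old_det + (v - -2) * C_01
Cofactor C_01 = -2
Want det = 0: 16 + (v - -2) * -2 = 0
  (v - -2) = -16 / -2 = 8
  v = -2 + (8) = 6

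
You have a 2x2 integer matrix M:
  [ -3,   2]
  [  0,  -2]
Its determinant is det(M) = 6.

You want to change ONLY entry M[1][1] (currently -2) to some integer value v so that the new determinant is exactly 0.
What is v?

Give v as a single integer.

det is linear in entry M[1][1]: det = old_det + (v - -2) * C_11
Cofactor C_11 = -3
Want det = 0: 6 + (v - -2) * -3 = 0
  (v - -2) = -6 / -3 = 2
  v = -2 + (2) = 0

Answer: 0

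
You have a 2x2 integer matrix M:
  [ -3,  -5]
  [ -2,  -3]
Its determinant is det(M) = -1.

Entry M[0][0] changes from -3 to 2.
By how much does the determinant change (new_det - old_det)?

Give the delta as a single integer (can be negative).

Answer: -15

Derivation:
Cofactor C_00 = -3
Entry delta = 2 - -3 = 5
Det delta = entry_delta * cofactor = 5 * -3 = -15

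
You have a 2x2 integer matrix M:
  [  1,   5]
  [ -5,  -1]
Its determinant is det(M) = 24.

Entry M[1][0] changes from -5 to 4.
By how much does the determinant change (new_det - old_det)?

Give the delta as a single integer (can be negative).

Cofactor C_10 = -5
Entry delta = 4 - -5 = 9
Det delta = entry_delta * cofactor = 9 * -5 = -45

Answer: -45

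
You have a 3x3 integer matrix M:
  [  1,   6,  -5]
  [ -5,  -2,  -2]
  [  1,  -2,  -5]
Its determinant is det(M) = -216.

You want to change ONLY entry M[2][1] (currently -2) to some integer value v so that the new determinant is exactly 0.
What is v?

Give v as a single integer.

det is linear in entry M[2][1]: det = old_det + (v - -2) * C_21
Cofactor C_21 = 27
Want det = 0: -216 + (v - -2) * 27 = 0
  (v - -2) = 216 / 27 = 8
  v = -2 + (8) = 6

Answer: 6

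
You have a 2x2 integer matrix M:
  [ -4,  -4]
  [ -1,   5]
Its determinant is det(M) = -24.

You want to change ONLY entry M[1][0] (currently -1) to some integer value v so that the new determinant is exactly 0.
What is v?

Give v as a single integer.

Answer: 5

Derivation:
det is linear in entry M[1][0]: det = old_det + (v - -1) * C_10
Cofactor C_10 = 4
Want det = 0: -24 + (v - -1) * 4 = 0
  (v - -1) = 24 / 4 = 6
  v = -1 + (6) = 5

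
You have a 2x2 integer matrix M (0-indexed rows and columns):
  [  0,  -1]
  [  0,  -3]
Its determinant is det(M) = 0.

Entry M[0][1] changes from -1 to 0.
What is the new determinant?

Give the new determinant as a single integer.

Answer: 0

Derivation:
det is linear in row 0: changing M[0][1] by delta changes det by delta * cofactor(0,1).
Cofactor C_01 = (-1)^(0+1) * minor(0,1) = 0
Entry delta = 0 - -1 = 1
Det delta = 1 * 0 = 0
New det = 0 + 0 = 0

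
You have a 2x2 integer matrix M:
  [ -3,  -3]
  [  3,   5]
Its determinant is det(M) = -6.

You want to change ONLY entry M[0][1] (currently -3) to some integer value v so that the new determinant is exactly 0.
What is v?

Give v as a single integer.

det is linear in entry M[0][1]: det = old_det + (v - -3) * C_01
Cofactor C_01 = -3
Want det = 0: -6 + (v - -3) * -3 = 0
  (v - -3) = 6 / -3 = -2
  v = -3 + (-2) = -5

Answer: -5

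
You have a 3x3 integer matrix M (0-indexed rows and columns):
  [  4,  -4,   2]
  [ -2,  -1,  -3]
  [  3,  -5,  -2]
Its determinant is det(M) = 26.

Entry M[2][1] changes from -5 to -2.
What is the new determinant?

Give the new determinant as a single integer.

Answer: 50

Derivation:
det is linear in row 2: changing M[2][1] by delta changes det by delta * cofactor(2,1).
Cofactor C_21 = (-1)^(2+1) * minor(2,1) = 8
Entry delta = -2 - -5 = 3
Det delta = 3 * 8 = 24
New det = 26 + 24 = 50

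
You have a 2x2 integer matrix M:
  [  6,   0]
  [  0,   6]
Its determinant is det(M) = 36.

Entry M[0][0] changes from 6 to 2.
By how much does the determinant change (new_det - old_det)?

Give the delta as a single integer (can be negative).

Answer: -24

Derivation:
Cofactor C_00 = 6
Entry delta = 2 - 6 = -4
Det delta = entry_delta * cofactor = -4 * 6 = -24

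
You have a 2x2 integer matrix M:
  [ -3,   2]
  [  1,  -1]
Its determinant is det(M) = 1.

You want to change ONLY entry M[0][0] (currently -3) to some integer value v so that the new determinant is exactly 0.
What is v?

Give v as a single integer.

Answer: -2

Derivation:
det is linear in entry M[0][0]: det = old_det + (v - -3) * C_00
Cofactor C_00 = -1
Want det = 0: 1 + (v - -3) * -1 = 0
  (v - -3) = -1 / -1 = 1
  v = -3 + (1) = -2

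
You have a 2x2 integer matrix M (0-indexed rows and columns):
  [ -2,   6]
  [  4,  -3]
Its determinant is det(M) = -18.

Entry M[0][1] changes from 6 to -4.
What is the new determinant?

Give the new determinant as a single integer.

det is linear in row 0: changing M[0][1] by delta changes det by delta * cofactor(0,1).
Cofactor C_01 = (-1)^(0+1) * minor(0,1) = -4
Entry delta = -4 - 6 = -10
Det delta = -10 * -4 = 40
New det = -18 + 40 = 22

Answer: 22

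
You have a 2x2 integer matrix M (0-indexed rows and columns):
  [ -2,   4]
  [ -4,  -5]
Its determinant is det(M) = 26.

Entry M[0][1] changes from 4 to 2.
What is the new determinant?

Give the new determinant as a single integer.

det is linear in row 0: changing M[0][1] by delta changes det by delta * cofactor(0,1).
Cofactor C_01 = (-1)^(0+1) * minor(0,1) = 4
Entry delta = 2 - 4 = -2
Det delta = -2 * 4 = -8
New det = 26 + -8 = 18

Answer: 18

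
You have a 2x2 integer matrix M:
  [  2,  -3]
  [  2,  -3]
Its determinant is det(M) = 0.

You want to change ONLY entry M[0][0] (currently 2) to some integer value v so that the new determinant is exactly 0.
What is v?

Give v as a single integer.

Answer: 2

Derivation:
det is linear in entry M[0][0]: det = old_det + (v - 2) * C_00
Cofactor C_00 = -3
Want det = 0: 0 + (v - 2) * -3 = 0
  (v - 2) = 0 / -3 = 0
  v = 2 + (0) = 2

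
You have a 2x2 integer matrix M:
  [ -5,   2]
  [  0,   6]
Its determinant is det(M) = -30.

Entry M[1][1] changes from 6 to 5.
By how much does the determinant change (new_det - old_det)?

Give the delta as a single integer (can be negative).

Answer: 5

Derivation:
Cofactor C_11 = -5
Entry delta = 5 - 6 = -1
Det delta = entry_delta * cofactor = -1 * -5 = 5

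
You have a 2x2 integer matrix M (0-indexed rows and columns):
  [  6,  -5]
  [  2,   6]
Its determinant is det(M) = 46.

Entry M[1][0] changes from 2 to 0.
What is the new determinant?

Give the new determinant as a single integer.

det is linear in row 1: changing M[1][0] by delta changes det by delta * cofactor(1,0).
Cofactor C_10 = (-1)^(1+0) * minor(1,0) = 5
Entry delta = 0 - 2 = -2
Det delta = -2 * 5 = -10
New det = 46 + -10 = 36

Answer: 36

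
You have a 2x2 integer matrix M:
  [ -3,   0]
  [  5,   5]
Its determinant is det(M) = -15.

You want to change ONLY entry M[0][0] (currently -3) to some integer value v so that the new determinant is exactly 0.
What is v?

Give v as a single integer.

det is linear in entry M[0][0]: det = old_det + (v - -3) * C_00
Cofactor C_00 = 5
Want det = 0: -15 + (v - -3) * 5 = 0
  (v - -3) = 15 / 5 = 3
  v = -3 + (3) = 0

Answer: 0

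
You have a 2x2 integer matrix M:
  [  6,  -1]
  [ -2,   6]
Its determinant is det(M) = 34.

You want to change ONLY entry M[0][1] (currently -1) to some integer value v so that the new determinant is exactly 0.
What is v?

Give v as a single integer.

det is linear in entry M[0][1]: det = old_det + (v - -1) * C_01
Cofactor C_01 = 2
Want det = 0: 34 + (v - -1) * 2 = 0
  (v - -1) = -34 / 2 = -17
  v = -1 + (-17) = -18

Answer: -18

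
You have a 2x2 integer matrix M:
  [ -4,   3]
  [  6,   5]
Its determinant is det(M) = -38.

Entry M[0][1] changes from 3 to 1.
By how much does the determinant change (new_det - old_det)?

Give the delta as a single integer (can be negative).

Cofactor C_01 = -6
Entry delta = 1 - 3 = -2
Det delta = entry_delta * cofactor = -2 * -6 = 12

Answer: 12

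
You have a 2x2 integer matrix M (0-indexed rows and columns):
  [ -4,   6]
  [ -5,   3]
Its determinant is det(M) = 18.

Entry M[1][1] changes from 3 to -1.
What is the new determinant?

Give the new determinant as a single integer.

det is linear in row 1: changing M[1][1] by delta changes det by delta * cofactor(1,1).
Cofactor C_11 = (-1)^(1+1) * minor(1,1) = -4
Entry delta = -1 - 3 = -4
Det delta = -4 * -4 = 16
New det = 18 + 16 = 34

Answer: 34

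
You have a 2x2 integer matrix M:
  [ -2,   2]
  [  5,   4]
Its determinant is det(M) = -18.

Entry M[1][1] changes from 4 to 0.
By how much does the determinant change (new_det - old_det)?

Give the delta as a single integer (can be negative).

Answer: 8

Derivation:
Cofactor C_11 = -2
Entry delta = 0 - 4 = -4
Det delta = entry_delta * cofactor = -4 * -2 = 8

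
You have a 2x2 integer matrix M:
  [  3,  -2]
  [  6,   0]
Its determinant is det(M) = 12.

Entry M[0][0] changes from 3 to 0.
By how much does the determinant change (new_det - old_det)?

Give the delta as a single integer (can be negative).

Cofactor C_00 = 0
Entry delta = 0 - 3 = -3
Det delta = entry_delta * cofactor = -3 * 0 = 0

Answer: 0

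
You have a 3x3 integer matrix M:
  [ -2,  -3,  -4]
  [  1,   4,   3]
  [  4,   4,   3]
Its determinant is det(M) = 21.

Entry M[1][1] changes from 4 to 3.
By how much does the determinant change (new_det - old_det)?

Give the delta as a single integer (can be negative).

Cofactor C_11 = 10
Entry delta = 3 - 4 = -1
Det delta = entry_delta * cofactor = -1 * 10 = -10

Answer: -10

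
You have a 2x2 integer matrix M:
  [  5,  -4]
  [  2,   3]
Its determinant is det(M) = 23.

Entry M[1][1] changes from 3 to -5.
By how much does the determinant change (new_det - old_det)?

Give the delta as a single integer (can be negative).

Cofactor C_11 = 5
Entry delta = -5 - 3 = -8
Det delta = entry_delta * cofactor = -8 * 5 = -40

Answer: -40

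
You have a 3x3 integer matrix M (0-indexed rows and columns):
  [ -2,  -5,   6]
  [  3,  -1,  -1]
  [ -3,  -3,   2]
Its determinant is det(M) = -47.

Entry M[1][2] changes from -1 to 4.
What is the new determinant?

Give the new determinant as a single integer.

det is linear in row 1: changing M[1][2] by delta changes det by delta * cofactor(1,2).
Cofactor C_12 = (-1)^(1+2) * minor(1,2) = 9
Entry delta = 4 - -1 = 5
Det delta = 5 * 9 = 45
New det = -47 + 45 = -2

Answer: -2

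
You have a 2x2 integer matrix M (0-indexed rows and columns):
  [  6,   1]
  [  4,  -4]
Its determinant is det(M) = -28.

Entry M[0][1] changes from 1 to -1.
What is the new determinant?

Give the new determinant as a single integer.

det is linear in row 0: changing M[0][1] by delta changes det by delta * cofactor(0,1).
Cofactor C_01 = (-1)^(0+1) * minor(0,1) = -4
Entry delta = -1 - 1 = -2
Det delta = -2 * -4 = 8
New det = -28 + 8 = -20

Answer: -20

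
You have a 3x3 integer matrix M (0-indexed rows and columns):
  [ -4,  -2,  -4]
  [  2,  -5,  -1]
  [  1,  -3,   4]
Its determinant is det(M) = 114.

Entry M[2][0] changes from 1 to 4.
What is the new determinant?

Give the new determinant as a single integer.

det is linear in row 2: changing M[2][0] by delta changes det by delta * cofactor(2,0).
Cofactor C_20 = (-1)^(2+0) * minor(2,0) = -18
Entry delta = 4 - 1 = 3
Det delta = 3 * -18 = -54
New det = 114 + -54 = 60

Answer: 60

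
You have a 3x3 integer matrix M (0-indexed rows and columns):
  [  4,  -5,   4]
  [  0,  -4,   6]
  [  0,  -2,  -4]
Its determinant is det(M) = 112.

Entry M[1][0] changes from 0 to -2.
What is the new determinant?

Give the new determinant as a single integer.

Answer: 168

Derivation:
det is linear in row 1: changing M[1][0] by delta changes det by delta * cofactor(1,0).
Cofactor C_10 = (-1)^(1+0) * minor(1,0) = -28
Entry delta = -2 - 0 = -2
Det delta = -2 * -28 = 56
New det = 112 + 56 = 168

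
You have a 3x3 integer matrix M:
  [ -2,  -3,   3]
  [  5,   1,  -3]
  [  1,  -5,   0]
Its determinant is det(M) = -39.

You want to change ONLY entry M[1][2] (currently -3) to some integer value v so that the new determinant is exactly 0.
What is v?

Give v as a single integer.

det is linear in entry M[1][2]: det = old_det + (v - -3) * C_12
Cofactor C_12 = -13
Want det = 0: -39 + (v - -3) * -13 = 0
  (v - -3) = 39 / -13 = -3
  v = -3 + (-3) = -6

Answer: -6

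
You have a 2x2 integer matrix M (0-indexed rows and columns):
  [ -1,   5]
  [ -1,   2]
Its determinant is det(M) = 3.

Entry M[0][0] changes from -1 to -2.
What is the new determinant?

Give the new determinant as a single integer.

Answer: 1

Derivation:
det is linear in row 0: changing M[0][0] by delta changes det by delta * cofactor(0,0).
Cofactor C_00 = (-1)^(0+0) * minor(0,0) = 2
Entry delta = -2 - -1 = -1
Det delta = -1 * 2 = -2
New det = 3 + -2 = 1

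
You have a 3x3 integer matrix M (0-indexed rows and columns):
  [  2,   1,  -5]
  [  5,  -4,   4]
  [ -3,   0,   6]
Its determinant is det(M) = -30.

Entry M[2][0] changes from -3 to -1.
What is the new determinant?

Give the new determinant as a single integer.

det is linear in row 2: changing M[2][0] by delta changes det by delta * cofactor(2,0).
Cofactor C_20 = (-1)^(2+0) * minor(2,0) = -16
Entry delta = -1 - -3 = 2
Det delta = 2 * -16 = -32
New det = -30 + -32 = -62

Answer: -62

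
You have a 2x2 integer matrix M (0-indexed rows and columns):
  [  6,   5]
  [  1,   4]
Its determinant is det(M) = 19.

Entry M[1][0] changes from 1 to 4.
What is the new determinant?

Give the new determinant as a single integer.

det is linear in row 1: changing M[1][0] by delta changes det by delta * cofactor(1,0).
Cofactor C_10 = (-1)^(1+0) * minor(1,0) = -5
Entry delta = 4 - 1 = 3
Det delta = 3 * -5 = -15
New det = 19 + -15 = 4

Answer: 4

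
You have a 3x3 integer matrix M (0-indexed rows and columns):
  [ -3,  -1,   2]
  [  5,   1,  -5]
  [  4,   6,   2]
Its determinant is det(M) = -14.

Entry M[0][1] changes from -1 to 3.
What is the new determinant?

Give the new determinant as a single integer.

det is linear in row 0: changing M[0][1] by delta changes det by delta * cofactor(0,1).
Cofactor C_01 = (-1)^(0+1) * minor(0,1) = -30
Entry delta = 3 - -1 = 4
Det delta = 4 * -30 = -120
New det = -14 + -120 = -134

Answer: -134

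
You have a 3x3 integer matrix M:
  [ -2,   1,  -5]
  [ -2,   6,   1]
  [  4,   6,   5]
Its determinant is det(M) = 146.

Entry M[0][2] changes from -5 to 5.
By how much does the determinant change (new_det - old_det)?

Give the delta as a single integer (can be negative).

Answer: -360

Derivation:
Cofactor C_02 = -36
Entry delta = 5 - -5 = 10
Det delta = entry_delta * cofactor = 10 * -36 = -360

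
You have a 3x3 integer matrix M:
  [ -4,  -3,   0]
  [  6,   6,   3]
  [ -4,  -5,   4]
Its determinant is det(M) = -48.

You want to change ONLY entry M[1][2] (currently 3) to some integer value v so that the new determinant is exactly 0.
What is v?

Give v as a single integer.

det is linear in entry M[1][2]: det = old_det + (v - 3) * C_12
Cofactor C_12 = -8
Want det = 0: -48 + (v - 3) * -8 = 0
  (v - 3) = 48 / -8 = -6
  v = 3 + (-6) = -3

Answer: -3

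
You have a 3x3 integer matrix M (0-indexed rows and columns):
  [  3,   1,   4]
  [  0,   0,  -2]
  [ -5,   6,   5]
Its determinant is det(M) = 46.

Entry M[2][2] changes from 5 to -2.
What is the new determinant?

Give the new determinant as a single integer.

Answer: 46

Derivation:
det is linear in row 2: changing M[2][2] by delta changes det by delta * cofactor(2,2).
Cofactor C_22 = (-1)^(2+2) * minor(2,2) = 0
Entry delta = -2 - 5 = -7
Det delta = -7 * 0 = 0
New det = 46 + 0 = 46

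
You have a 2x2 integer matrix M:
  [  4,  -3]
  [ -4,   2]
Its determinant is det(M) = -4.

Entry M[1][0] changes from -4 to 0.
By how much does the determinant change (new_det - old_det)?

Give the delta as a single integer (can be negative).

Answer: 12

Derivation:
Cofactor C_10 = 3
Entry delta = 0 - -4 = 4
Det delta = entry_delta * cofactor = 4 * 3 = 12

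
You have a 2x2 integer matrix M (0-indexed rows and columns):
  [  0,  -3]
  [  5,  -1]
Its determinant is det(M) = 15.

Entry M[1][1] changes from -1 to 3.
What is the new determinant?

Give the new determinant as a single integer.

det is linear in row 1: changing M[1][1] by delta changes det by delta * cofactor(1,1).
Cofactor C_11 = (-1)^(1+1) * minor(1,1) = 0
Entry delta = 3 - -1 = 4
Det delta = 4 * 0 = 0
New det = 15 + 0 = 15

Answer: 15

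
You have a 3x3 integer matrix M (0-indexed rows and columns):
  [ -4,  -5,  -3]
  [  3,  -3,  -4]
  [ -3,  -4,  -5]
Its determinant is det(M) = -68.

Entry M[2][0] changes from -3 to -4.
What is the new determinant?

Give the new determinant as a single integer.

Answer: -79

Derivation:
det is linear in row 2: changing M[2][0] by delta changes det by delta * cofactor(2,0).
Cofactor C_20 = (-1)^(2+0) * minor(2,0) = 11
Entry delta = -4 - -3 = -1
Det delta = -1 * 11 = -11
New det = -68 + -11 = -79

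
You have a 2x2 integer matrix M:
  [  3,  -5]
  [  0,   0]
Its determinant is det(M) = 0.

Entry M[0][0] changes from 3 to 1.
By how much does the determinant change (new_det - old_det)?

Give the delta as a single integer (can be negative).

Cofactor C_00 = 0
Entry delta = 1 - 3 = -2
Det delta = entry_delta * cofactor = -2 * 0 = 0

Answer: 0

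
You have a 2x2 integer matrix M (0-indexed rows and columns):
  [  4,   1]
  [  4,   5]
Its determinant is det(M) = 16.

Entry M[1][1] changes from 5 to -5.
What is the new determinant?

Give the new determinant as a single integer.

det is linear in row 1: changing M[1][1] by delta changes det by delta * cofactor(1,1).
Cofactor C_11 = (-1)^(1+1) * minor(1,1) = 4
Entry delta = -5 - 5 = -10
Det delta = -10 * 4 = -40
New det = 16 + -40 = -24

Answer: -24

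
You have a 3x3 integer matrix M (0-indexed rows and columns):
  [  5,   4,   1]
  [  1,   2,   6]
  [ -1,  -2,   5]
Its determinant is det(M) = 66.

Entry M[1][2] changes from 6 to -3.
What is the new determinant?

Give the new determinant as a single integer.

det is linear in row 1: changing M[1][2] by delta changes det by delta * cofactor(1,2).
Cofactor C_12 = (-1)^(1+2) * minor(1,2) = 6
Entry delta = -3 - 6 = -9
Det delta = -9 * 6 = -54
New det = 66 + -54 = 12

Answer: 12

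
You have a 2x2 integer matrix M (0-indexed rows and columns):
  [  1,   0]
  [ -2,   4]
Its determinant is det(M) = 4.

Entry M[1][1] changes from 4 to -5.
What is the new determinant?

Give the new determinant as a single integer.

Answer: -5

Derivation:
det is linear in row 1: changing M[1][1] by delta changes det by delta * cofactor(1,1).
Cofactor C_11 = (-1)^(1+1) * minor(1,1) = 1
Entry delta = -5 - 4 = -9
Det delta = -9 * 1 = -9
New det = 4 + -9 = -5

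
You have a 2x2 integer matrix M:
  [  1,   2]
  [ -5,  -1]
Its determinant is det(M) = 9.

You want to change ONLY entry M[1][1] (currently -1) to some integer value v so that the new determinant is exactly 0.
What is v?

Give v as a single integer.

Answer: -10

Derivation:
det is linear in entry M[1][1]: det = old_det + (v - -1) * C_11
Cofactor C_11 = 1
Want det = 0: 9 + (v - -1) * 1 = 0
  (v - -1) = -9 / 1 = -9
  v = -1 + (-9) = -10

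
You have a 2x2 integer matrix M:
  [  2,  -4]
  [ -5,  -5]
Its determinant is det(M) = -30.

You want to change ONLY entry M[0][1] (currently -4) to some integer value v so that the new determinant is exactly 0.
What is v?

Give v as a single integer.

Answer: 2

Derivation:
det is linear in entry M[0][1]: det = old_det + (v - -4) * C_01
Cofactor C_01 = 5
Want det = 0: -30 + (v - -4) * 5 = 0
  (v - -4) = 30 / 5 = 6
  v = -4 + (6) = 2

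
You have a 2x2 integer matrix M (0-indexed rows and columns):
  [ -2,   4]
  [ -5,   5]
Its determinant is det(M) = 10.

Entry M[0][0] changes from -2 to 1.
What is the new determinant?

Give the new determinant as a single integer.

det is linear in row 0: changing M[0][0] by delta changes det by delta * cofactor(0,0).
Cofactor C_00 = (-1)^(0+0) * minor(0,0) = 5
Entry delta = 1 - -2 = 3
Det delta = 3 * 5 = 15
New det = 10 + 15 = 25

Answer: 25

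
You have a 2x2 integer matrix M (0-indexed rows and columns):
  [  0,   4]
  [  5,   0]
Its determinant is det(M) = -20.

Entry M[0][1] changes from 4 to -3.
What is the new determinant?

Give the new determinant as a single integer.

det is linear in row 0: changing M[0][1] by delta changes det by delta * cofactor(0,1).
Cofactor C_01 = (-1)^(0+1) * minor(0,1) = -5
Entry delta = -3 - 4 = -7
Det delta = -7 * -5 = 35
New det = -20 + 35 = 15

Answer: 15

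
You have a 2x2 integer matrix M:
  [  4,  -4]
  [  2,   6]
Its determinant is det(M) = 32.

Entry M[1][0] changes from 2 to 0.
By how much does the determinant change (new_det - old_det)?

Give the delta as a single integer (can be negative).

Answer: -8

Derivation:
Cofactor C_10 = 4
Entry delta = 0 - 2 = -2
Det delta = entry_delta * cofactor = -2 * 4 = -8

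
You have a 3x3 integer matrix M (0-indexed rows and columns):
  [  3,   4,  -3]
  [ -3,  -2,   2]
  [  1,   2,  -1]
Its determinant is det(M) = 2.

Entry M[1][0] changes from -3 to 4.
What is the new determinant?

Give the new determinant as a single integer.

Answer: -12

Derivation:
det is linear in row 1: changing M[1][0] by delta changes det by delta * cofactor(1,0).
Cofactor C_10 = (-1)^(1+0) * minor(1,0) = -2
Entry delta = 4 - -3 = 7
Det delta = 7 * -2 = -14
New det = 2 + -14 = -12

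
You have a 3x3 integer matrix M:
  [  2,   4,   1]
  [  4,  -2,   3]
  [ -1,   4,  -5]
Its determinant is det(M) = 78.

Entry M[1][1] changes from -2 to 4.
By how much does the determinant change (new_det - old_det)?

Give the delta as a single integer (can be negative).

Cofactor C_11 = -9
Entry delta = 4 - -2 = 6
Det delta = entry_delta * cofactor = 6 * -9 = -54

Answer: -54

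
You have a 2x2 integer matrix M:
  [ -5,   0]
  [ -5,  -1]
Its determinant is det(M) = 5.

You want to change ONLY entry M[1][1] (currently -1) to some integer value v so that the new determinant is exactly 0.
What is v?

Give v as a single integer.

Answer: 0

Derivation:
det is linear in entry M[1][1]: det = old_det + (v - -1) * C_11
Cofactor C_11 = -5
Want det = 0: 5 + (v - -1) * -5 = 0
  (v - -1) = -5 / -5 = 1
  v = -1 + (1) = 0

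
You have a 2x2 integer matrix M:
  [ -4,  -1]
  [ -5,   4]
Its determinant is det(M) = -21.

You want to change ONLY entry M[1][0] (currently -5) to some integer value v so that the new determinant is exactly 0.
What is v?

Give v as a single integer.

det is linear in entry M[1][0]: det = old_det + (v - -5) * C_10
Cofactor C_10 = 1
Want det = 0: -21 + (v - -5) * 1 = 0
  (v - -5) = 21 / 1 = 21
  v = -5 + (21) = 16

Answer: 16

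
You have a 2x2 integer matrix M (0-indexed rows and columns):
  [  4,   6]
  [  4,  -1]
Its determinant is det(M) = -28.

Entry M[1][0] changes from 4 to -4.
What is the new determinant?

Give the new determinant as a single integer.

Answer: 20

Derivation:
det is linear in row 1: changing M[1][0] by delta changes det by delta * cofactor(1,0).
Cofactor C_10 = (-1)^(1+0) * minor(1,0) = -6
Entry delta = -4 - 4 = -8
Det delta = -8 * -6 = 48
New det = -28 + 48 = 20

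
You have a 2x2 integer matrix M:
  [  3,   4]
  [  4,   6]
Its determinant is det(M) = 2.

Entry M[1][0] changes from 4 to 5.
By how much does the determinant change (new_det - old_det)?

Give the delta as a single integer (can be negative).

Cofactor C_10 = -4
Entry delta = 5 - 4 = 1
Det delta = entry_delta * cofactor = 1 * -4 = -4

Answer: -4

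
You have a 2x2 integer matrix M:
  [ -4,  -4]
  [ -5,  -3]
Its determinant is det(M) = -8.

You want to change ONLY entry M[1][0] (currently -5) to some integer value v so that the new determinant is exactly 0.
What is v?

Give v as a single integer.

Answer: -3

Derivation:
det is linear in entry M[1][0]: det = old_det + (v - -5) * C_10
Cofactor C_10 = 4
Want det = 0: -8 + (v - -5) * 4 = 0
  (v - -5) = 8 / 4 = 2
  v = -5 + (2) = -3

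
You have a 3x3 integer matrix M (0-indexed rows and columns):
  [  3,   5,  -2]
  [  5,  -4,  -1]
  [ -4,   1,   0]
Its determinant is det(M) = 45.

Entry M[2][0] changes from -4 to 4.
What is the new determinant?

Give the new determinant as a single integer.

det is linear in row 2: changing M[2][0] by delta changes det by delta * cofactor(2,0).
Cofactor C_20 = (-1)^(2+0) * minor(2,0) = -13
Entry delta = 4 - -4 = 8
Det delta = 8 * -13 = -104
New det = 45 + -104 = -59

Answer: -59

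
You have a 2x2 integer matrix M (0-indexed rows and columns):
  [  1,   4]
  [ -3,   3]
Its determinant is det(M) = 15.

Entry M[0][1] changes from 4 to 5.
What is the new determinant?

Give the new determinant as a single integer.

Answer: 18

Derivation:
det is linear in row 0: changing M[0][1] by delta changes det by delta * cofactor(0,1).
Cofactor C_01 = (-1)^(0+1) * minor(0,1) = 3
Entry delta = 5 - 4 = 1
Det delta = 1 * 3 = 3
New det = 15 + 3 = 18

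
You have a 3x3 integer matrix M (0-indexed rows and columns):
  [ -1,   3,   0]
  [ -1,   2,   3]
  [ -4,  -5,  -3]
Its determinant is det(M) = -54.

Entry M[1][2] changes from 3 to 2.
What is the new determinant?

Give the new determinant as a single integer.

Answer: -37

Derivation:
det is linear in row 1: changing M[1][2] by delta changes det by delta * cofactor(1,2).
Cofactor C_12 = (-1)^(1+2) * minor(1,2) = -17
Entry delta = 2 - 3 = -1
Det delta = -1 * -17 = 17
New det = -54 + 17 = -37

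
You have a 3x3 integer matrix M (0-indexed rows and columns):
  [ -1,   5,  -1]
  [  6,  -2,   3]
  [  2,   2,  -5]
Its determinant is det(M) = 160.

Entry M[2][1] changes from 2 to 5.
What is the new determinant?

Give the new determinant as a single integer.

Answer: 151

Derivation:
det is linear in row 2: changing M[2][1] by delta changes det by delta * cofactor(2,1).
Cofactor C_21 = (-1)^(2+1) * minor(2,1) = -3
Entry delta = 5 - 2 = 3
Det delta = 3 * -3 = -9
New det = 160 + -9 = 151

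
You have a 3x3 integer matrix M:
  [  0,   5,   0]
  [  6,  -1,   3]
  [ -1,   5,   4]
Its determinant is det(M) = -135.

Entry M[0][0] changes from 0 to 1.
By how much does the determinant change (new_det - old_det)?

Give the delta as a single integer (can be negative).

Cofactor C_00 = -19
Entry delta = 1 - 0 = 1
Det delta = entry_delta * cofactor = 1 * -19 = -19

Answer: -19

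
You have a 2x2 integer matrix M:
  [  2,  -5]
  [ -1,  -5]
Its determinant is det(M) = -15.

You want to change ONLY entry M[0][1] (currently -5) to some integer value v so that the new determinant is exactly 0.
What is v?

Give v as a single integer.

Answer: 10

Derivation:
det is linear in entry M[0][1]: det = old_det + (v - -5) * C_01
Cofactor C_01 = 1
Want det = 0: -15 + (v - -5) * 1 = 0
  (v - -5) = 15 / 1 = 15
  v = -5 + (15) = 10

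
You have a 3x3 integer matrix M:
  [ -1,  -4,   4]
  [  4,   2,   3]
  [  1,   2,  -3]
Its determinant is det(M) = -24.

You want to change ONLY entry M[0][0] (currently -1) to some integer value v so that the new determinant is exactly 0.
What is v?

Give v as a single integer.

det is linear in entry M[0][0]: det = old_det + (v - -1) * C_00
Cofactor C_00 = -12
Want det = 0: -24 + (v - -1) * -12 = 0
  (v - -1) = 24 / -12 = -2
  v = -1 + (-2) = -3

Answer: -3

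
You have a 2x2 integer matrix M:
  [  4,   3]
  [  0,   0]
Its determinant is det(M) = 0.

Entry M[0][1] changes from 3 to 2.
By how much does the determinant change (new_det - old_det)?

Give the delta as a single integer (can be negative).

Cofactor C_01 = 0
Entry delta = 2 - 3 = -1
Det delta = entry_delta * cofactor = -1 * 0 = 0

Answer: 0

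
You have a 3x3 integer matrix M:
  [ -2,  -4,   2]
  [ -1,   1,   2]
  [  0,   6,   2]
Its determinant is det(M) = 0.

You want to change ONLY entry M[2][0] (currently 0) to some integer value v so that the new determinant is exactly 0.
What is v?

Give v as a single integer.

Answer: 0

Derivation:
det is linear in entry M[2][0]: det = old_det + (v - 0) * C_20
Cofactor C_20 = -10
Want det = 0: 0 + (v - 0) * -10 = 0
  (v - 0) = 0 / -10 = 0
  v = 0 + (0) = 0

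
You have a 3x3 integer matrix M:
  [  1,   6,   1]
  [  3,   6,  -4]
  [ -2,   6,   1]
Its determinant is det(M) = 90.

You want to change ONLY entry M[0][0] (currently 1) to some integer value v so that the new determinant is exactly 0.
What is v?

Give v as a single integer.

Answer: -2

Derivation:
det is linear in entry M[0][0]: det = old_det + (v - 1) * C_00
Cofactor C_00 = 30
Want det = 0: 90 + (v - 1) * 30 = 0
  (v - 1) = -90 / 30 = -3
  v = 1 + (-3) = -2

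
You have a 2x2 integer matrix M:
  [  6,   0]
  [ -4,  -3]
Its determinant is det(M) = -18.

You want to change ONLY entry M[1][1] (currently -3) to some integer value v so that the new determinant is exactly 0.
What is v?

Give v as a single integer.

det is linear in entry M[1][1]: det = old_det + (v - -3) * C_11
Cofactor C_11 = 6
Want det = 0: -18 + (v - -3) * 6 = 0
  (v - -3) = 18 / 6 = 3
  v = -3 + (3) = 0

Answer: 0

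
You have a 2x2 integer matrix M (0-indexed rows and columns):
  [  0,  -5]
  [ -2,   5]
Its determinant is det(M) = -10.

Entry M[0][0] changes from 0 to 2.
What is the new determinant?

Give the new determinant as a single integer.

Answer: 0

Derivation:
det is linear in row 0: changing M[0][0] by delta changes det by delta * cofactor(0,0).
Cofactor C_00 = (-1)^(0+0) * minor(0,0) = 5
Entry delta = 2 - 0 = 2
Det delta = 2 * 5 = 10
New det = -10 + 10 = 0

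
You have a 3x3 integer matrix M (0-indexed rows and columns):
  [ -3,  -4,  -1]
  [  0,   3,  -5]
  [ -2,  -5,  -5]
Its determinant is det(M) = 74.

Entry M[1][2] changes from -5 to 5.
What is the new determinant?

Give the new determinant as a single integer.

Answer: 4

Derivation:
det is linear in row 1: changing M[1][2] by delta changes det by delta * cofactor(1,2).
Cofactor C_12 = (-1)^(1+2) * minor(1,2) = -7
Entry delta = 5 - -5 = 10
Det delta = 10 * -7 = -70
New det = 74 + -70 = 4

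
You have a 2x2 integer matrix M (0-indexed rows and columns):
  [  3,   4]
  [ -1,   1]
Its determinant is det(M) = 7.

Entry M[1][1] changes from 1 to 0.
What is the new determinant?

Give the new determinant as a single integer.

det is linear in row 1: changing M[1][1] by delta changes det by delta * cofactor(1,1).
Cofactor C_11 = (-1)^(1+1) * minor(1,1) = 3
Entry delta = 0 - 1 = -1
Det delta = -1 * 3 = -3
New det = 7 + -3 = 4

Answer: 4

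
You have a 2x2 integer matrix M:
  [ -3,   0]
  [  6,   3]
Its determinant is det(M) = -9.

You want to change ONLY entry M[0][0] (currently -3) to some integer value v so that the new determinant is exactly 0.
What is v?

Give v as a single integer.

det is linear in entry M[0][0]: det = old_det + (v - -3) * C_00
Cofactor C_00 = 3
Want det = 0: -9 + (v - -3) * 3 = 0
  (v - -3) = 9 / 3 = 3
  v = -3 + (3) = 0

Answer: 0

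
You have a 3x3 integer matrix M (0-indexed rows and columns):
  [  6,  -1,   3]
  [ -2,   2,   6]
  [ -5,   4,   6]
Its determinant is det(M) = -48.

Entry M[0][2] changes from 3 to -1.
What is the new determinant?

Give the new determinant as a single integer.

det is linear in row 0: changing M[0][2] by delta changes det by delta * cofactor(0,2).
Cofactor C_02 = (-1)^(0+2) * minor(0,2) = 2
Entry delta = -1 - 3 = -4
Det delta = -4 * 2 = -8
New det = -48 + -8 = -56

Answer: -56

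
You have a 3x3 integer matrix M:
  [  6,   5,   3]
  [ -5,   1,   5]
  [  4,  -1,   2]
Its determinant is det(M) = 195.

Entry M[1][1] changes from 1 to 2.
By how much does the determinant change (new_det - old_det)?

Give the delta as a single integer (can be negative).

Cofactor C_11 = 0
Entry delta = 2 - 1 = 1
Det delta = entry_delta * cofactor = 1 * 0 = 0

Answer: 0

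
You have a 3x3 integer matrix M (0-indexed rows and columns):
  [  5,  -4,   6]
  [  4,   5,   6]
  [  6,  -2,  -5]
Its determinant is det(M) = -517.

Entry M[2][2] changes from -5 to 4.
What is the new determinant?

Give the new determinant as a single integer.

det is linear in row 2: changing M[2][2] by delta changes det by delta * cofactor(2,2).
Cofactor C_22 = (-1)^(2+2) * minor(2,2) = 41
Entry delta = 4 - -5 = 9
Det delta = 9 * 41 = 369
New det = -517 + 369 = -148

Answer: -148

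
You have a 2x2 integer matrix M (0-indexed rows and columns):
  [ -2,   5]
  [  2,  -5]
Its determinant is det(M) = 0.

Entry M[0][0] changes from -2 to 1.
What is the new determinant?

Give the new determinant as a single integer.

det is linear in row 0: changing M[0][0] by delta changes det by delta * cofactor(0,0).
Cofactor C_00 = (-1)^(0+0) * minor(0,0) = -5
Entry delta = 1 - -2 = 3
Det delta = 3 * -5 = -15
New det = 0 + -15 = -15

Answer: -15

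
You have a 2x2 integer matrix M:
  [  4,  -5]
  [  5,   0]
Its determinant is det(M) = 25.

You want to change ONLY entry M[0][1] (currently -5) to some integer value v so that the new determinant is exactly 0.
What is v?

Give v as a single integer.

det is linear in entry M[0][1]: det = old_det + (v - -5) * C_01
Cofactor C_01 = -5
Want det = 0: 25 + (v - -5) * -5 = 0
  (v - -5) = -25 / -5 = 5
  v = -5 + (5) = 0

Answer: 0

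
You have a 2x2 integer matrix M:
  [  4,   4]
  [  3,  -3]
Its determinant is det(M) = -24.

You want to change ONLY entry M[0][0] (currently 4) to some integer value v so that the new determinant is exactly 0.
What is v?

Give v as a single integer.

Answer: -4

Derivation:
det is linear in entry M[0][0]: det = old_det + (v - 4) * C_00
Cofactor C_00 = -3
Want det = 0: -24 + (v - 4) * -3 = 0
  (v - 4) = 24 / -3 = -8
  v = 4 + (-8) = -4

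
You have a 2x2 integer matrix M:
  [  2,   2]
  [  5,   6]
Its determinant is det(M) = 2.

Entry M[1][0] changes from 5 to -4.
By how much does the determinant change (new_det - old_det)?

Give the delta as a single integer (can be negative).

Cofactor C_10 = -2
Entry delta = -4 - 5 = -9
Det delta = entry_delta * cofactor = -9 * -2 = 18

Answer: 18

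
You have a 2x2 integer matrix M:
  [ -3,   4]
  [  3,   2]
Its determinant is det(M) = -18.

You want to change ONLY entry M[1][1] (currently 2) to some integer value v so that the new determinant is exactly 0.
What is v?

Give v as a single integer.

det is linear in entry M[1][1]: det = old_det + (v - 2) * C_11
Cofactor C_11 = -3
Want det = 0: -18 + (v - 2) * -3 = 0
  (v - 2) = 18 / -3 = -6
  v = 2 + (-6) = -4

Answer: -4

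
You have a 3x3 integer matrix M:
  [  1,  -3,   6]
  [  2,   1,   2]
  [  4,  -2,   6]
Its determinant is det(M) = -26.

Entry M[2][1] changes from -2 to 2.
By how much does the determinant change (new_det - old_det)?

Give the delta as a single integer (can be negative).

Cofactor C_21 = 10
Entry delta = 2 - -2 = 4
Det delta = entry_delta * cofactor = 4 * 10 = 40

Answer: 40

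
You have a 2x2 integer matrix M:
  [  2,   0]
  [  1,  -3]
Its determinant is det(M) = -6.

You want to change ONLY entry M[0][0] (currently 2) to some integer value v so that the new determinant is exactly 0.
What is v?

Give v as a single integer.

det is linear in entry M[0][0]: det = old_det + (v - 2) * C_00
Cofactor C_00 = -3
Want det = 0: -6 + (v - 2) * -3 = 0
  (v - 2) = 6 / -3 = -2
  v = 2 + (-2) = 0

Answer: 0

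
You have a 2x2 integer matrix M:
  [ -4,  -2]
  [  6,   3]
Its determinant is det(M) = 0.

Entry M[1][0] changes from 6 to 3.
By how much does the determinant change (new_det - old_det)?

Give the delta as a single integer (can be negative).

Cofactor C_10 = 2
Entry delta = 3 - 6 = -3
Det delta = entry_delta * cofactor = -3 * 2 = -6

Answer: -6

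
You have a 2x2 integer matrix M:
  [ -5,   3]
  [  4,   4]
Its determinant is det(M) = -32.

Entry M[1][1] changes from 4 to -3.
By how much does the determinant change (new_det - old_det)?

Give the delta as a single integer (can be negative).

Answer: 35

Derivation:
Cofactor C_11 = -5
Entry delta = -3 - 4 = -7
Det delta = entry_delta * cofactor = -7 * -5 = 35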